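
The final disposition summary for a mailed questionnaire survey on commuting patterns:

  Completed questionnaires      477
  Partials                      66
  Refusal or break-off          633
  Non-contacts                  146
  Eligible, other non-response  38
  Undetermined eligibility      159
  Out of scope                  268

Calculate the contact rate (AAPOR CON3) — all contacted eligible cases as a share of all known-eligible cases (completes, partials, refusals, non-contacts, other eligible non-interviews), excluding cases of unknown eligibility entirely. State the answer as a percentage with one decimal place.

Top: 477 + 66 + 633 + 38 = 1214
Denom: 477 + 66 + 633 + 146 + 38 = 1360
CON3 = 1214 / 1360 = 0.8926

89.3%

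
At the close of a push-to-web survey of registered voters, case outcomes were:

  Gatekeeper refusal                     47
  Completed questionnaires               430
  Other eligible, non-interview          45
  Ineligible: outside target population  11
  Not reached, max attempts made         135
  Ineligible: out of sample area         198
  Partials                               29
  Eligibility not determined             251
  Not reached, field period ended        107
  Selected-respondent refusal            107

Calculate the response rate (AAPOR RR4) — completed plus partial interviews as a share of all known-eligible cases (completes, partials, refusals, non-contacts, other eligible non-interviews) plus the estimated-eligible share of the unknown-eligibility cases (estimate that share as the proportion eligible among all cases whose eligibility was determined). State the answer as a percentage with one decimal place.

41.6%

Refused = 47 + 107 = 154
Non-contacts = 107 + 135 = 242
Screened out, ineligible = 11 + 198 = 209
Top: 430 + 29 = 459
Determined eligible: 430 + 29 + 154 + 242 + 45 = 900
e = 900 / (900 + 209) = 900 / 1109 = 0.8115
Estimated eligible among unknowns: 0.8115 × 251 = 203.69
Denominator: 900 + 203.69 = 1103.69
RR4 = 459 / 1103.69 = 0.4159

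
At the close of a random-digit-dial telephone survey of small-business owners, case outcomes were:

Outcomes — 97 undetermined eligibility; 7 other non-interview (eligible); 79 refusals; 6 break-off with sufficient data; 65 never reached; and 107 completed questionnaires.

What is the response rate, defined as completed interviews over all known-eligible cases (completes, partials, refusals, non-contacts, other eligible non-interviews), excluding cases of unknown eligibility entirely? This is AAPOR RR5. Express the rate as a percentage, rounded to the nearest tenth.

40.5%

Top: 107
Base: 107 + 6 + 79 + 65 + 7 = 264
RR5 = 107 / 264 = 0.4053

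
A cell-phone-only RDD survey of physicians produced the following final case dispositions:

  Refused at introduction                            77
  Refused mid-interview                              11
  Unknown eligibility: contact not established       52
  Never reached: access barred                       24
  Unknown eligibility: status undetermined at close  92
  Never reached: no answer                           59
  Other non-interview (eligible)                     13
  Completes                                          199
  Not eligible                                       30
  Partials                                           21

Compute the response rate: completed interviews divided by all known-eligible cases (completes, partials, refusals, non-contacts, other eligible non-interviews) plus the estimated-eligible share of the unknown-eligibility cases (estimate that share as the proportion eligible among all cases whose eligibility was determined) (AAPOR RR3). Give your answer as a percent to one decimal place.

37.0%

Declined to participate = 77 + 11 = 88
Non-contacts = 59 + 24 = 83
Eligibility not determined = 52 + 92 = 144
Top = 199
Determined eligible = 199 + 21 + 88 + 83 + 13 = 404
e = 404 / (404 + 30) = 404 / 434 = 0.9309
Estimated eligible among unknowns = 0.9309 × 144 = 134.05
Denominator = 404 + 134.05 = 538.05
RR3 = 199 / 538.05 = 0.3699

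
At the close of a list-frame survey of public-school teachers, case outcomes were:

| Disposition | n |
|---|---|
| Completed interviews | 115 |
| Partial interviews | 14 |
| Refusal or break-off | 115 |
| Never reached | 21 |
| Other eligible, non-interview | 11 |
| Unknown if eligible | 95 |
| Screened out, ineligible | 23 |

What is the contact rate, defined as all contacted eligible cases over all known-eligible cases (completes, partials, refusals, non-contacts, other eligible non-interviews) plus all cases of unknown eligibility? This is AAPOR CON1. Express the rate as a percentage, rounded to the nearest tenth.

68.7%

Numerator → 115 + 14 + 115 + 11 = 255
Denom → 115 + 14 + 115 + 21 + 11 + 95 = 371
CON1 = 255 / 371 = 0.6873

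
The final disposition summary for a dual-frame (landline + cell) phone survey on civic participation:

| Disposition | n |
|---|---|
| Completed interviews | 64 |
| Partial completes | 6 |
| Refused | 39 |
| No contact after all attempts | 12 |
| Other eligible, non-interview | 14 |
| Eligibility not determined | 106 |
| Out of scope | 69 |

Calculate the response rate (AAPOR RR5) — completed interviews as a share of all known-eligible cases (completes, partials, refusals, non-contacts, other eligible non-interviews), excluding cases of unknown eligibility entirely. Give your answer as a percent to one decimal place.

Numerator → 64
Denominator → 64 + 6 + 39 + 12 + 14 = 135
RR5 = 64 / 135 = 0.4741

47.4%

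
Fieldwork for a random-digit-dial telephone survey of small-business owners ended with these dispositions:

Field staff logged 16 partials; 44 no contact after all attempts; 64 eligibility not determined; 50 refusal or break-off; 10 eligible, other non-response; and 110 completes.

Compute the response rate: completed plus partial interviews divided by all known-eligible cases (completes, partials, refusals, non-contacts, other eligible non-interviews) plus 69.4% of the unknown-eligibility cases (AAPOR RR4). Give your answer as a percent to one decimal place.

Num → 110 + 16 = 126
Determined eligible → 110 + 16 + 50 + 44 + 10 = 230
e × U → 0.6940 × 64 = 44.42
Denom → 230 + 44.42 = 274.42
RR4 = 126 / 274.42 = 0.4592

45.9%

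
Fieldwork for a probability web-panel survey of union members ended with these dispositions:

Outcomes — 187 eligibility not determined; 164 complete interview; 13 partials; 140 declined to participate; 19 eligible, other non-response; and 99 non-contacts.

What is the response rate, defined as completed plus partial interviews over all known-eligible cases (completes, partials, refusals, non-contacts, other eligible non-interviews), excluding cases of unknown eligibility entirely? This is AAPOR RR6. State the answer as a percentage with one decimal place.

Num: 164 + 13 = 177
Base: 164 + 13 + 140 + 99 + 19 = 435
RR6 = 177 / 435 = 0.4069

40.7%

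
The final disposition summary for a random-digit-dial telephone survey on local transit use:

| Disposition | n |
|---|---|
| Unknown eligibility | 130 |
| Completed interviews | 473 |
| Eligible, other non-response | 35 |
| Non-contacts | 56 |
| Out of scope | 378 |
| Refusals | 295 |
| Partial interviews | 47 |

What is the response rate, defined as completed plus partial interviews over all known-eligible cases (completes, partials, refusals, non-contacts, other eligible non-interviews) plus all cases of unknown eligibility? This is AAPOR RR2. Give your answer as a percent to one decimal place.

Numerator: 473 + 47 = 520
Denominator: 473 + 47 + 295 + 56 + 35 + 130 = 1036
RR2 = 520 / 1036 = 0.5019

50.2%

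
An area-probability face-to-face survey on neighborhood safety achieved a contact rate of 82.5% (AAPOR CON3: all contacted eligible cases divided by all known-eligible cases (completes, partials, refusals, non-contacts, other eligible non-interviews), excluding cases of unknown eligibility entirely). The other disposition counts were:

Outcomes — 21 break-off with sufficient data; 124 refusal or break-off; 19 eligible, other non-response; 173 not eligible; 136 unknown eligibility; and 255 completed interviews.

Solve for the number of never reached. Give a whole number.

Num: 255 + 21 + 124 + 19 = 419
CON3 = 419 / D = 0.825
D = 419 / 0.825 = 507.9
Rest of base = 419
never reached = 507.9 − 419 ≈ 89

89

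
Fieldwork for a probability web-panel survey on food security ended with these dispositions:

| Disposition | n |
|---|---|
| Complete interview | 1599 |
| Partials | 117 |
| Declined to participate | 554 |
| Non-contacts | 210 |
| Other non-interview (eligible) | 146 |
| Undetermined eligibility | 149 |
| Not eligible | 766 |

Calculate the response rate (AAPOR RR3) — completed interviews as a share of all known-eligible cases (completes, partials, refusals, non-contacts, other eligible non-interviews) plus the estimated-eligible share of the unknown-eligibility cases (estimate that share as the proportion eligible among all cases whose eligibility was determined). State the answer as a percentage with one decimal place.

58.3%

Num → 1599
Eligible (known) → 1599 + 117 + 554 + 210 + 146 = 2626
e = 2626 / (2626 + 766) = 2626 / 3392 = 0.7742
Estimated eligible among unknowns → 0.7742 × 149 = 115.36
Base → 2626 + 115.36 = 2741.36
RR3 = 1599 / 2741.36 = 0.5833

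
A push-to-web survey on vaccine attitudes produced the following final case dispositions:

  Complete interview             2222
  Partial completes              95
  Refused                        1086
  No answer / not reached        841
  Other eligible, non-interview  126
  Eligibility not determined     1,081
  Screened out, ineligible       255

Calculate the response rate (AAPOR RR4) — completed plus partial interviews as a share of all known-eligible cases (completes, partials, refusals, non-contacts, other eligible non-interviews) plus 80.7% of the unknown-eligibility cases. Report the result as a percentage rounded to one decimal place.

44.2%

Num → 2222 + 95 = 2317
Known eligible → 2222 + 95 + 1086 + 841 + 126 = 4370
Eligible share of unknowns → 0.8070 × 1081 = 872.37
Denominator → 4370 + 872.37 = 5242.37
RR4 = 2317 / 5242.37 = 0.4420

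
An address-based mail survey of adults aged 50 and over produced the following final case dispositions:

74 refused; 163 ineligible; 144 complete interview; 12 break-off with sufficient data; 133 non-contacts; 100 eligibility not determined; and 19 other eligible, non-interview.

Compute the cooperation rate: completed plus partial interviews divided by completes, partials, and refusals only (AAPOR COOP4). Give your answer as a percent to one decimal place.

67.8%

Top = 144 + 12 = 156
Base = 144 + 12 + 74 = 230
COOP4 = 156 / 230 = 0.6783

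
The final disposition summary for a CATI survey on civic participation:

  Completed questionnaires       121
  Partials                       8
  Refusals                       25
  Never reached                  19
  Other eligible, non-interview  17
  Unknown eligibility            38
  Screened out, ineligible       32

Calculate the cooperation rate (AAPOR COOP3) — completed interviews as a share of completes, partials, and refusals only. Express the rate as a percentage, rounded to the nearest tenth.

Numerator: 121
Denom: 121 + 8 + 25 = 154
COOP3 = 121 / 154 = 0.7857

78.6%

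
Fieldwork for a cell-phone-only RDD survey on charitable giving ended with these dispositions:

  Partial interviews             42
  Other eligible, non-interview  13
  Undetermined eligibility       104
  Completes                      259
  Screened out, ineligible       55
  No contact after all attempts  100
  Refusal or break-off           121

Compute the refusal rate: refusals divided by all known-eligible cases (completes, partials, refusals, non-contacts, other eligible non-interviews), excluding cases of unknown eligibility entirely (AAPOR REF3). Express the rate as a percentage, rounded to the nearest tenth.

Numerator = 121
Base = 259 + 42 + 121 + 100 + 13 = 535
REF3 = 121 / 535 = 0.2262

22.6%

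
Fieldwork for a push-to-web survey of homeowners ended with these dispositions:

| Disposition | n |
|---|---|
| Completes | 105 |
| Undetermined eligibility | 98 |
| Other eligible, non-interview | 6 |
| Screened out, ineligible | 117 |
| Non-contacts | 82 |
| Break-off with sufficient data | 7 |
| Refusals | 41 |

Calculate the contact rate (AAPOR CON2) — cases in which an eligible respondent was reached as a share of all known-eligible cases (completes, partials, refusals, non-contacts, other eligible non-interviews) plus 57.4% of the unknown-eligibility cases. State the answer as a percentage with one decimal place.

53.5%

Num: 105 + 7 + 41 + 6 = 159
Eligible (known): 105 + 7 + 41 + 82 + 6 = 241
e × U: 0.5740 × 98 = 56.25
Denominator: 241 + 56.25 = 297.25
CON2 = 159 / 297.25 = 0.5349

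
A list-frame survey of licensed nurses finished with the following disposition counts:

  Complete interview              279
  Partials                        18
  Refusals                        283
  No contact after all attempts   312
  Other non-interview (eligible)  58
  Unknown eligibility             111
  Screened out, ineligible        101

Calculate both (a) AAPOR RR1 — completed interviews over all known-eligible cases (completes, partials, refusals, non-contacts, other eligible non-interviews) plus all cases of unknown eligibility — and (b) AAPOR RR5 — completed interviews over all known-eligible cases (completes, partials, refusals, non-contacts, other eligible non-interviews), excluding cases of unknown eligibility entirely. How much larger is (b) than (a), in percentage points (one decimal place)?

3.1

Numerator → 279
Base → 279 + 18 + 283 + 312 + 58 + 111 = 1061
RR1 = 279 / 1061 = 0.2630
Base → 279 + 18 + 283 + 312 + 58 = 950
RR5 = 279 / 950 = 0.2937
Difference = 29.37 − 26.30 = 3.07 percentage points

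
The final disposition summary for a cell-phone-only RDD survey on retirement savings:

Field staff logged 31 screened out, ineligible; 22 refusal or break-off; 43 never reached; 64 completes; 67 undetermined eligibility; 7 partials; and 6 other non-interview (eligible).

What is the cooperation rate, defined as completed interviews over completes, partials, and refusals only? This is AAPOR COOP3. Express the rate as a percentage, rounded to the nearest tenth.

68.8%

Num → 64
Base → 64 + 7 + 22 = 93
COOP3 = 64 / 93 = 0.6882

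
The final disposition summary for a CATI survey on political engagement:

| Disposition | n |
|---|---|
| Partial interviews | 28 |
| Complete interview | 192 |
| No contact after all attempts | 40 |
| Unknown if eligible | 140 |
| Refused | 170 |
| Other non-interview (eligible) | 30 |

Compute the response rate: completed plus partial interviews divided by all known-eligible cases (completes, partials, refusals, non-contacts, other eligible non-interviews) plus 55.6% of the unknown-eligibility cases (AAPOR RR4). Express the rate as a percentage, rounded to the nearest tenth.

Numerator → 192 + 28 = 220
Determined eligible → 192 + 28 + 170 + 40 + 30 = 460
Estimated eligible among unknowns → 0.5560 × 140 = 77.84
Base → 460 + 77.84 = 537.84
RR4 = 220 / 537.84 = 0.4090

40.9%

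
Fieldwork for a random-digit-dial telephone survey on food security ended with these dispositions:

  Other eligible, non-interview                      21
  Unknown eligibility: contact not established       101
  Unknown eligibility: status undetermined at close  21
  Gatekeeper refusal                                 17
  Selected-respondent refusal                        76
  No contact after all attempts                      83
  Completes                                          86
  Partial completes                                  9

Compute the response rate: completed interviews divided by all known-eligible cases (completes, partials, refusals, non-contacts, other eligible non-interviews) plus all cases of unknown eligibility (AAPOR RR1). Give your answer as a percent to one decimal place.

20.8%

Refusals = 17 + 76 = 93
Unknown if eligible = 101 + 21 = 122
Top → 86
Base → 86 + 9 + 93 + 83 + 21 + 122 = 414
RR1 = 86 / 414 = 0.2077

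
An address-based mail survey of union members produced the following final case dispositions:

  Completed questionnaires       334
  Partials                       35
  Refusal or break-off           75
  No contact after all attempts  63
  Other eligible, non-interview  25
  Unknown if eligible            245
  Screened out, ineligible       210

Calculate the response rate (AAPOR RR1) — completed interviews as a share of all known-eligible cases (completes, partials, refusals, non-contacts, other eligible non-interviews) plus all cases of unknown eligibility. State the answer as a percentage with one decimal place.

Num → 334
Base → 334 + 35 + 75 + 63 + 25 + 245 = 777
RR1 = 334 / 777 = 0.4299

43.0%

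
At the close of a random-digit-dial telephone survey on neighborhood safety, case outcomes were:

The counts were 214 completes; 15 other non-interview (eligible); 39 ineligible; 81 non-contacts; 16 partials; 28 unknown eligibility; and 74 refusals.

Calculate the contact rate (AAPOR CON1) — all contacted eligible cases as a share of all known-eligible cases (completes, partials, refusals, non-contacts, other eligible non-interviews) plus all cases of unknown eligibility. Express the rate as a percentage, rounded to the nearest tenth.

74.5%

Top = 214 + 16 + 74 + 15 = 319
Denominator = 214 + 16 + 74 + 81 + 15 + 28 = 428
CON1 = 319 / 428 = 0.7453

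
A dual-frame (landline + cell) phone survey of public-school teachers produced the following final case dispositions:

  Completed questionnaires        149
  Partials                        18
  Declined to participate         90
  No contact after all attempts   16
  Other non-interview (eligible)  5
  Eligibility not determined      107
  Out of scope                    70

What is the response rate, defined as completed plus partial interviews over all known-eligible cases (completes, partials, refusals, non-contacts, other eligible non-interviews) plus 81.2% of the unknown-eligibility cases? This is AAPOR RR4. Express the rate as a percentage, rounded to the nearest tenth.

Top: 149 + 18 = 167
Known eligible: 149 + 18 + 90 + 16 + 5 = 278
Estimated eligible among unknowns: 0.8120 × 107 = 86.88
Denominator: 278 + 86.88 = 364.88
RR4 = 167 / 364.88 = 0.4577

45.8%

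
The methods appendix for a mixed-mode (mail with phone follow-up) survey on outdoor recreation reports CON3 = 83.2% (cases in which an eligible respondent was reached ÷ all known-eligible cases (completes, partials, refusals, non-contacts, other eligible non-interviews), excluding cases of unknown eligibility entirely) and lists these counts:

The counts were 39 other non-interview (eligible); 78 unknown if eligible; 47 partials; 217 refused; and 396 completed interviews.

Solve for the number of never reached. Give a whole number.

Top → 396 + 47 + 217 + 39 = 699
CON3 = 699 / D = 0.832
D = 699 / 0.832 = 840.1
Other denominator terms total 699
never reached = 840.1 − 699 ≈ 141

141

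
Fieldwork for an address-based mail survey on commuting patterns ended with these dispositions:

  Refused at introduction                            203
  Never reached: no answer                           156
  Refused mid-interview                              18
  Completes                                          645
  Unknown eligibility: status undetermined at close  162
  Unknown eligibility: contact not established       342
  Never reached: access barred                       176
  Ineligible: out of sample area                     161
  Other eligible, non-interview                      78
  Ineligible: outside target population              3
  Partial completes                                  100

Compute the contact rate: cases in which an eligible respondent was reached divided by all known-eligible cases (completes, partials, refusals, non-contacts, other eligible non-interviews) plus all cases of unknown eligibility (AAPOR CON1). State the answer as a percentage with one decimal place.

Refusal or break-off = 203 + 18 = 221
No answer / not reached = 156 + 176 = 332
Undetermined eligibility = 342 + 162 = 504
Not eligible = 3 + 161 = 164
Top → 645 + 100 + 221 + 78 = 1044
Denom → 645 + 100 + 221 + 332 + 78 + 504 = 1880
CON1 = 1044 / 1880 = 0.5553

55.5%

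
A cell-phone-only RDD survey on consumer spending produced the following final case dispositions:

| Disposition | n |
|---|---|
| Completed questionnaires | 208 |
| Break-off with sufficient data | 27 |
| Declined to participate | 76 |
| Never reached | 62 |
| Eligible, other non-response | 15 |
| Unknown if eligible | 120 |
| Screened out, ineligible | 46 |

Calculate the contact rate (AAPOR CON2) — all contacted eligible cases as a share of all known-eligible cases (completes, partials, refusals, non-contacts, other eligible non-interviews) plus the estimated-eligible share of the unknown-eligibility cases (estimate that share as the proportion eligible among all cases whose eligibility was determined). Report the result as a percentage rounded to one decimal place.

Top → 208 + 27 + 76 + 15 = 326
Known eligible → 208 + 27 + 76 + 62 + 15 = 388
e = 388 / (388 + 46) = 388 / 434 = 0.8940
Estimated eligible among unknowns → 0.8940 × 120 = 107.28
Base → 388 + 107.28 = 495.28
CON2 = 326 / 495.28 = 0.6582

65.8%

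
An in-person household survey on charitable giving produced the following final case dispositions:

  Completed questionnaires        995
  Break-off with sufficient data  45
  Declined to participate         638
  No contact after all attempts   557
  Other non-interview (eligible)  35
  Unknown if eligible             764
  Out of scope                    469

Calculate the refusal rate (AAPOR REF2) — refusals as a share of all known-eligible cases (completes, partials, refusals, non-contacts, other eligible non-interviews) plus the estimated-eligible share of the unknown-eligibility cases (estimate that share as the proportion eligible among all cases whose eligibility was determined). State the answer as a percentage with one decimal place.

Num: 638
Known eligible: 995 + 45 + 638 + 557 + 35 = 2270
e = 2270 / (2270 + 469) = 2270 / 2739 = 0.8288
Estimated eligible among unknowns: 0.8288 × 764 = 633.20
Base: 2270 + 633.20 = 2903.20
REF2 = 638 / 2903.20 = 0.2198

22.0%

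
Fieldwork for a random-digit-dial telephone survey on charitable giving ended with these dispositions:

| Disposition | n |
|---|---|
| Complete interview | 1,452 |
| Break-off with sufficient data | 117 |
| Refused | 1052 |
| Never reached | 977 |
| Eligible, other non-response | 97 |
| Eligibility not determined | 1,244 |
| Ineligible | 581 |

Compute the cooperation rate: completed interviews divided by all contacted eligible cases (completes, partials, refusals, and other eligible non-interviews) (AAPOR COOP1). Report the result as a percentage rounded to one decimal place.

Top = 1452
Base = 1452 + 117 + 1052 + 97 = 2718
COOP1 = 1452 / 2718 = 0.5342

53.4%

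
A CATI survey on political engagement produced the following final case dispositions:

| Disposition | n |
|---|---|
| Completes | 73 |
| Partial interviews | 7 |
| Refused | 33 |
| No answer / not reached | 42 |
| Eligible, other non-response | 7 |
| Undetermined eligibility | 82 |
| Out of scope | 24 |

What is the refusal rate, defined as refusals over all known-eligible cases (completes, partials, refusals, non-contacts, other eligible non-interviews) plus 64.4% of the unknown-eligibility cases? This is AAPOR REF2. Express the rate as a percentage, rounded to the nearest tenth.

15.4%

Numerator → 33
Known eligible → 73 + 7 + 33 + 42 + 7 = 162
Estimated eligible among unknowns → 0.6440 × 82 = 52.81
Base → 162 + 52.81 = 214.81
REF2 = 33 / 214.81 = 0.1536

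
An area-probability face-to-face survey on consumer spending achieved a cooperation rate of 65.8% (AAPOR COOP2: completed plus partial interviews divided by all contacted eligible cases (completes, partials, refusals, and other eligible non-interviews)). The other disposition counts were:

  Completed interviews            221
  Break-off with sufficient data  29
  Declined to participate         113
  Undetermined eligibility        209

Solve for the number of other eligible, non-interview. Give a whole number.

17

Num = 221 + 29 = 250
COOP2 = 250 / D = 0.658
D = 250 / 0.658 = 379.9
Other denominator terms total 363
other eligible, non-interview = 379.9 − 363 ≈ 17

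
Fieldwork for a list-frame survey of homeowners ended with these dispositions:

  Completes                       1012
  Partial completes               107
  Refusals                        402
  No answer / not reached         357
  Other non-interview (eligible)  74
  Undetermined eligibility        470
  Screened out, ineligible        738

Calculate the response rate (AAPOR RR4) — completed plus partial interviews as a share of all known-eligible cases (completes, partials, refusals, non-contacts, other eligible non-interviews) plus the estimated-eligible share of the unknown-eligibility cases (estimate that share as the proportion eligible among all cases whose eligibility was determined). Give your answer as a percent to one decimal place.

48.8%

Numerator: 1012 + 107 = 1119
Eligible (known): 1012 + 107 + 402 + 357 + 74 = 1952
e = 1952 / (1952 + 738) = 1952 / 2690 = 0.7257
e × U: 0.7257 × 470 = 341.08
Denom: 1952 + 341.08 = 2293.08
RR4 = 1119 / 2293.08 = 0.4880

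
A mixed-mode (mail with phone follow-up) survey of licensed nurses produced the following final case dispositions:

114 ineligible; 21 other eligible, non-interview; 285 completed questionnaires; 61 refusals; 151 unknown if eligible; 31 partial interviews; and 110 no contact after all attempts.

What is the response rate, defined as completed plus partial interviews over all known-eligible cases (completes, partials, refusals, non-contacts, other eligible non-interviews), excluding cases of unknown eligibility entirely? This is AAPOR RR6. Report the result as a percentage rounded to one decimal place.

62.2%

Numerator = 285 + 31 = 316
Denominator = 285 + 31 + 61 + 110 + 21 = 508
RR6 = 316 / 508 = 0.6220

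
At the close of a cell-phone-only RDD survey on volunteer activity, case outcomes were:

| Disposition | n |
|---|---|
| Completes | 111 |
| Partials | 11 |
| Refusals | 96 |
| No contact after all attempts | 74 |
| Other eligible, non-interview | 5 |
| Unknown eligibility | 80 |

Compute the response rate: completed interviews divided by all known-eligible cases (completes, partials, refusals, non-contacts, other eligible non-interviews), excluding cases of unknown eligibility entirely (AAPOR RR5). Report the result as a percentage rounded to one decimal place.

37.4%

Numerator = 111
Denominator = 111 + 11 + 96 + 74 + 5 = 297
RR5 = 111 / 297 = 0.3737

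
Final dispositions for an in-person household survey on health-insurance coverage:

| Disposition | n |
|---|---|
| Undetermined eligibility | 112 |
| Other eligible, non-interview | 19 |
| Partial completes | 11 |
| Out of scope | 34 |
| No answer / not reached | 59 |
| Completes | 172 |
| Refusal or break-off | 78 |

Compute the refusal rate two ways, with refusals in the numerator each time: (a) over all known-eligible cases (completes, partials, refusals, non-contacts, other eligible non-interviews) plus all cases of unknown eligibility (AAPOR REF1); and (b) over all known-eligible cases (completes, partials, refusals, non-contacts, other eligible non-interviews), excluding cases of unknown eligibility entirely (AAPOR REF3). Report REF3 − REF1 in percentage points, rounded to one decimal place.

Numerator: 78
Base: 172 + 11 + 78 + 59 + 19 + 112 = 451
REF1 = 78 / 451 = 0.1729
Base: 172 + 11 + 78 + 59 + 19 = 339
REF3 = 78 / 339 = 0.2301
Difference = 23.01 − 17.29 = 5.72 percentage points

5.7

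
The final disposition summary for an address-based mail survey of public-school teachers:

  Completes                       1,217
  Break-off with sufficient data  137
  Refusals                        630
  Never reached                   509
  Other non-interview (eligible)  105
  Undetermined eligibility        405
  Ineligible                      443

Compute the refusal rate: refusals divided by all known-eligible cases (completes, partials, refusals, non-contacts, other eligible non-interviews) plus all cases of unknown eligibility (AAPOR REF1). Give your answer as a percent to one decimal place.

21.0%

Top → 630
Denominator → 1217 + 137 + 630 + 509 + 105 + 405 = 3003
REF1 = 630 / 3003 = 0.2098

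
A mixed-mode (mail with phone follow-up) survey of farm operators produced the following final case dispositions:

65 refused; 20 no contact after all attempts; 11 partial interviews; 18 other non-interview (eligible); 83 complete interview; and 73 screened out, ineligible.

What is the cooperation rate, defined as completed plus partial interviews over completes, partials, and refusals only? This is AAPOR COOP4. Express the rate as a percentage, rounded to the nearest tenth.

Num: 83 + 11 = 94
Denominator: 83 + 11 + 65 = 159
COOP4 = 94 / 159 = 0.5912

59.1%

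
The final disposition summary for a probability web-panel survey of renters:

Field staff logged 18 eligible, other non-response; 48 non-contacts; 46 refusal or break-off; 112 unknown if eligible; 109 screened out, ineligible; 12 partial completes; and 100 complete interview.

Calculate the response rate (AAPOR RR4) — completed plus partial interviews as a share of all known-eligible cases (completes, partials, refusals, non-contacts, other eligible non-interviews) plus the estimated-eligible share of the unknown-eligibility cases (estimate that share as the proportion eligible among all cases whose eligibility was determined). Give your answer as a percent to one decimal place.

Num → 100 + 12 = 112
Known eligible → 100 + 12 + 46 + 48 + 18 = 224
e = 224 / (224 + 109) = 224 / 333 = 0.6727
Estimated eligible among unknowns → 0.6727 × 112 = 75.34
Denom → 224 + 75.34 = 299.34
RR4 = 112 / 299.34 = 0.3742

37.4%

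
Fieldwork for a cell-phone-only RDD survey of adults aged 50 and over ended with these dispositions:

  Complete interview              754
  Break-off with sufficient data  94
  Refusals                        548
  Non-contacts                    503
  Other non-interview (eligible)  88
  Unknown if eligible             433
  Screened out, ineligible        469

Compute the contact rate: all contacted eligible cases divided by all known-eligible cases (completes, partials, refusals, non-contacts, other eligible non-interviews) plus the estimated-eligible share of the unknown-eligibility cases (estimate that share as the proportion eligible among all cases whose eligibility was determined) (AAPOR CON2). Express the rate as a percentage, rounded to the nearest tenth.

Numerator: 754 + 94 + 548 + 88 = 1484
Known eligible: 754 + 94 + 548 + 503 + 88 = 1987
e = 1987 / (1987 + 469) = 1987 / 2456 = 0.8090
e × U: 0.8090 × 433 = 350.30
Base: 1987 + 350.30 = 2337.30
CON2 = 1484 / 2337.30 = 0.6349

63.5%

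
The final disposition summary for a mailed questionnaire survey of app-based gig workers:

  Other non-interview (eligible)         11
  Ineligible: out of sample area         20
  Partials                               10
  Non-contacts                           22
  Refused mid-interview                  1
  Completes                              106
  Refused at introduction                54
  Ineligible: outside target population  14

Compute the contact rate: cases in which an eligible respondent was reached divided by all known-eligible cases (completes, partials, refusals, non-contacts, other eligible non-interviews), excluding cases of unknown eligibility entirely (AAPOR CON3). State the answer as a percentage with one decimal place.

Refusals = 54 + 1 = 55
Not eligible = 14 + 20 = 34
Numerator: 106 + 10 + 55 + 11 = 182
Base: 106 + 10 + 55 + 22 + 11 = 204
CON3 = 182 / 204 = 0.8922

89.2%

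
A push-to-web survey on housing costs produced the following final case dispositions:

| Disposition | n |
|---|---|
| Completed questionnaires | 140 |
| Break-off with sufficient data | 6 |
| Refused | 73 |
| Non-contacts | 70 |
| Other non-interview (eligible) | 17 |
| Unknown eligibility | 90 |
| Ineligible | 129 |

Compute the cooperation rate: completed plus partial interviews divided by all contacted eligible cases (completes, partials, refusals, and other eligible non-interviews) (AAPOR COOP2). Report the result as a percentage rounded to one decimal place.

Numerator: 140 + 6 = 146
Denom: 140 + 6 + 73 + 17 = 236
COOP2 = 146 / 236 = 0.6186

61.9%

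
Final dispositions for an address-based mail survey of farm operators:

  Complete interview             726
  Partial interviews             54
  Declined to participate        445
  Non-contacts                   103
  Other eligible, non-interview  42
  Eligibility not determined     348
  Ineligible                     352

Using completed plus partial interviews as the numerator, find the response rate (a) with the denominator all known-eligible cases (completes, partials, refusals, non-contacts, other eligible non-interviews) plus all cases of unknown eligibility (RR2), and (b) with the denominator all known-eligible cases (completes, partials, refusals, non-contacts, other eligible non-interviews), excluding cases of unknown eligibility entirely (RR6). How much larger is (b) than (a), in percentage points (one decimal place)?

Num: 726 + 54 = 780
Denominator: 726 + 54 + 445 + 103 + 42 + 348 = 1718
RR2 = 780 / 1718 = 0.4540
Denominator: 726 + 54 + 445 + 103 + 42 = 1370
RR6 = 780 / 1370 = 0.5693
Difference = 56.93 − 45.40 = 11.53 percentage points

11.5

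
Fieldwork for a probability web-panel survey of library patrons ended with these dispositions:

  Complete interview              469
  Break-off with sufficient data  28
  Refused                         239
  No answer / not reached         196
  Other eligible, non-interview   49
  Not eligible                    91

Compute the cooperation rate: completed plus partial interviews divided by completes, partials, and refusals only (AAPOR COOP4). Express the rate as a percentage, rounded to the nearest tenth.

Numerator → 469 + 28 = 497
Base → 469 + 28 + 239 = 736
COOP4 = 497 / 736 = 0.6753

67.5%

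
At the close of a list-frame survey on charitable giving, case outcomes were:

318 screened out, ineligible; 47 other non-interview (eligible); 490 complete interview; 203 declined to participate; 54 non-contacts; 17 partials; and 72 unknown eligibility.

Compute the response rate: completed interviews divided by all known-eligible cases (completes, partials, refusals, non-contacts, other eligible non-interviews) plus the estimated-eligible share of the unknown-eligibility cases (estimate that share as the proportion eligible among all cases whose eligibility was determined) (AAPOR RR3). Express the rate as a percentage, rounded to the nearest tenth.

Num = 490
Known eligible = 490 + 17 + 203 + 54 + 47 = 811
e = 811 / (811 + 318) = 811 / 1129 = 0.7183
Eligible share of unknowns = 0.7183 × 72 = 51.72
Denom = 811 + 51.72 = 862.72
RR3 = 490 / 862.72 = 0.5680

56.8%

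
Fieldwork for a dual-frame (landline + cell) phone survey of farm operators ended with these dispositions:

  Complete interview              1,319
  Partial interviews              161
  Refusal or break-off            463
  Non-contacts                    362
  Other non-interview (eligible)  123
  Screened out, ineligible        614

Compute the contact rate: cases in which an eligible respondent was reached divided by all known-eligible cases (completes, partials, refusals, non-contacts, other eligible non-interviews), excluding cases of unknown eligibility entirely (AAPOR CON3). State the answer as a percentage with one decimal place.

Num: 1319 + 161 + 463 + 123 = 2066
Denom: 1319 + 161 + 463 + 362 + 123 = 2428
CON3 = 2066 / 2428 = 0.8509

85.1%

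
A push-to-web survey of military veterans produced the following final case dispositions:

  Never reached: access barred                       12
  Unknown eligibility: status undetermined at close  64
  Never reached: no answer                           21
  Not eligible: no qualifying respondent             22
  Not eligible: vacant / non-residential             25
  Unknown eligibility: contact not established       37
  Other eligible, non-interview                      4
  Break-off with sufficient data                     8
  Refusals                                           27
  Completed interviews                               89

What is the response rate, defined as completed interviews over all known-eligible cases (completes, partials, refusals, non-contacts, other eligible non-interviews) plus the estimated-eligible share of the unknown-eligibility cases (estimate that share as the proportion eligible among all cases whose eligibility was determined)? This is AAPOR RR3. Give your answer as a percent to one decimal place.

No contact after all attempts = 21 + 12 = 33
Eligibility not determined = 37 + 64 = 101
Ineligible = 22 + 25 = 47
Num = 89
Known eligible = 89 + 8 + 27 + 33 + 4 = 161
e = 161 / (161 + 47) = 161 / 208 = 0.7740
Eligible share of unknowns = 0.7740 × 101 = 78.17
Base = 161 + 78.17 = 239.17
RR3 = 89 / 239.17 = 0.3721

37.2%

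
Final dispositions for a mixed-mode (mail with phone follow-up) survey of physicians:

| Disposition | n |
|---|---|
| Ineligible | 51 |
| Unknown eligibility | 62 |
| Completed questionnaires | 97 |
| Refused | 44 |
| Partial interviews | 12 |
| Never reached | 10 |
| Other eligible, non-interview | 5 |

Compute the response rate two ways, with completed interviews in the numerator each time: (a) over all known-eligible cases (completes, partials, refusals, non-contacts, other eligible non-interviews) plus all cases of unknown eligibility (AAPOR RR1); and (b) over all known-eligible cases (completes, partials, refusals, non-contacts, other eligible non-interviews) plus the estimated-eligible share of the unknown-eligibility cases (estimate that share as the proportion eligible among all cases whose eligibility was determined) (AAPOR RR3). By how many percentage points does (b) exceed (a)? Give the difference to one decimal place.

Numerator: 97
Base: 97 + 12 + 44 + 10 + 5 + 62 = 230
RR1 = 97 / 230 = 0.4217
Determined eligible: 97 + 12 + 44 + 10 + 5 = 168
e = 168 / (168 + 51) = 168 / 219 = 0.7671
e × U: 0.7671 × 62 = 47.56
Base: 168 + 47.56 = 215.56
RR3 = 97 / 215.56 = 0.4500
Difference = 45.00 − 42.17 = 2.83 percentage points

2.8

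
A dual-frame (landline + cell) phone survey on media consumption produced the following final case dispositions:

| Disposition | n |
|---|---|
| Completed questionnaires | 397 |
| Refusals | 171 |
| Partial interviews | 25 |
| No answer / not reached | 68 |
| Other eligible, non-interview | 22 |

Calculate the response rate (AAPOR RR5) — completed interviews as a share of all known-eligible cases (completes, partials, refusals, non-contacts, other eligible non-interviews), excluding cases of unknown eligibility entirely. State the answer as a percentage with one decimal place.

58.1%

Top: 397
Denom: 397 + 25 + 171 + 68 + 22 = 683
RR5 = 397 / 683 = 0.5813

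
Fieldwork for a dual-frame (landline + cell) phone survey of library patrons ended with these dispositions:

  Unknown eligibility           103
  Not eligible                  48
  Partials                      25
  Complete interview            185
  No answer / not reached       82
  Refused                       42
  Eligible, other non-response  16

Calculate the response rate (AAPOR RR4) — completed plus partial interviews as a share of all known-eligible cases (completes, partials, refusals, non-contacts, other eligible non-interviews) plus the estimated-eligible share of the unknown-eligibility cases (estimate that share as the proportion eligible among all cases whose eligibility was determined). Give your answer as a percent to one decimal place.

Num → 185 + 25 = 210
Eligible (known) → 185 + 25 + 42 + 82 + 16 = 350
e = 350 / (350 + 48) = 350 / 398 = 0.8794
Eligible share of unknowns → 0.8794 × 103 = 90.58
Denom → 350 + 90.58 = 440.58
RR4 = 210 / 440.58 = 0.4766

47.7%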